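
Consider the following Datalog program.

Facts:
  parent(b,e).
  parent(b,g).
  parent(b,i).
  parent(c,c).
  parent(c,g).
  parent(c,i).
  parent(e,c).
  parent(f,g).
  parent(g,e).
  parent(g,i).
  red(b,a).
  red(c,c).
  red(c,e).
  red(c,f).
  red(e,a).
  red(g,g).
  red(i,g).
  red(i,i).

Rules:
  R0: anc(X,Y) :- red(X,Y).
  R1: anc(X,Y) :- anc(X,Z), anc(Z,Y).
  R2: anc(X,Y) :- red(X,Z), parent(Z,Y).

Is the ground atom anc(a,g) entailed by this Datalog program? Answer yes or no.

no

round 1: derive anc(b,a) via R0 from red(b,a)
round 1: derive anc(c,c) via R0 from red(c,c)
round 1: derive anc(c,e) via R0 from red(c,e)
round 1: derive anc(c,f) via R0 from red(c,f)
round 1: derive anc(e,a) via R0 from red(e,a)
round 1: derive anc(g,g) via R0 from red(g,g)
round 1: derive anc(i,g) via R0 from red(i,g)
round 1: derive anc(i,i) via R0 from red(i,i)
round 1: derive anc(c,g) via R2 from red(c,c), parent(c,g)
round 1: derive anc(c,i) via R2 from red(c,c), parent(c,i)
round 1: derive anc(g,e) via R2 from red(g,g), parent(g,e)
round 1: derive anc(g,i) via R2 from red(g,g), parent(g,i)
round 1: derive anc(i,e) via R2 from red(i,g), parent(g,e)
round 2: derive anc(c,a) via R1 from anc(c,e), anc(e,a)
round 2: derive anc(g,a) via R1 from anc(g,e), anc(e,a)
round 2: derive anc(i,a) via R1 from anc(i,e), anc(e,a)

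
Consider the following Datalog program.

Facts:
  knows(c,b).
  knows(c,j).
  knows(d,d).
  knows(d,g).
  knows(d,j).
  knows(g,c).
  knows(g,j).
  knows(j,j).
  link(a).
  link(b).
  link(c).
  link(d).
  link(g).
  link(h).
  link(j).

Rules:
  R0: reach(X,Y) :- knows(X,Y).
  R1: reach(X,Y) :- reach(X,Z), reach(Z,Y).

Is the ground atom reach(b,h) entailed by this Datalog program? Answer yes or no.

no

round 1: derive reach(c,b) via R0 from knows(c,b)
round 1: derive reach(c,j) via R0 from knows(c,j)
round 1: derive reach(d,d) via R0 from knows(d,d)
round 1: derive reach(d,g) via R0 from knows(d,g)
round 1: derive reach(d,j) via R0 from knows(d,j)
round 1: derive reach(g,c) via R0 from knows(g,c)
round 1: derive reach(g,j) via R0 from knows(g,j)
round 1: derive reach(j,j) via R0 from knows(j,j)
round 2: derive reach(d,c) via R1 from reach(d,g), reach(g,c)
round 2: derive reach(g,b) via R1 from reach(g,c), reach(c,b)
round 3: derive reach(d,b) via R1 from reach(d,c), reach(c,b)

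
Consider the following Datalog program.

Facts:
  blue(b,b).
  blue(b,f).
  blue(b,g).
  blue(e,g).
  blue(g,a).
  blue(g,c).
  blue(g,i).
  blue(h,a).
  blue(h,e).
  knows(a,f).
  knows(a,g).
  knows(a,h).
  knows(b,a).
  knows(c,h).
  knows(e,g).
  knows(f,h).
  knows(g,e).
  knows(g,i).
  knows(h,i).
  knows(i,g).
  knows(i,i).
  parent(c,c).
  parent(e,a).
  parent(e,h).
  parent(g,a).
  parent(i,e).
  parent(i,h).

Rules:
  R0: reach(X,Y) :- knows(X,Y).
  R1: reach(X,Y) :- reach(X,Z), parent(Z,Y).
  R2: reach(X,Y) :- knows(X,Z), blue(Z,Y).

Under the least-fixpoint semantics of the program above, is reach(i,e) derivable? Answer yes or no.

round 1: derive reach(a,f) via R0 from knows(a,f)
round 1: derive reach(a,g) via R0 from knows(a,g)
round 1: derive reach(a,h) via R0 from knows(a,h)
round 1: derive reach(b,a) via R0 from knows(b,a)
round 1: derive reach(c,h) via R0 from knows(c,h)
round 1: derive reach(e,g) via R0 from knows(e,g)
round 1: derive reach(f,h) via R0 from knows(f,h)
round 1: derive reach(g,e) via R0 from knows(g,e)
round 1: derive reach(g,i) via R0 from knows(g,i)
round 1: derive reach(h,i) via R0 from knows(h,i)
round 1: derive reach(i,g) via R0 from knows(i,g)
round 1: derive reach(i,i) via R0 from knows(i,i)
round 1: derive reach(a,a) via R2 from knows(a,g), blue(g,a)
round 1: derive reach(a,c) via R2 from knows(a,g), blue(g,c)
round 1: derive reach(a,e) via R2 from knows(a,h), blue(h,e)
round 1: derive reach(a,i) via R2 from knows(a,g), blue(g,i)
round 1: derive reach(c,a) via R2 from knows(c,h), blue(h,a)
round 1: derive reach(c,e) via R2 from knows(c,h), blue(h,e)
round 1: derive reach(e,a) via R2 from knows(e,g), blue(g,a)
round 1: derive reach(e,c) via R2 from knows(e,g), blue(g,c)
round 1: derive reach(e,i) via R2 from knows(e,g), blue(g,i)
round 1: derive reach(f,a) via R2 from knows(f,h), blue(h,a)
round 1: derive reach(f,e) via R2 from knows(f,h), blue(h,e)
round 1: derive reach(g,g) via R2 from knows(g,e), blue(e,g)
round 1: derive reach(i,a) via R2 from knows(i,g), blue(g,a)
round 1: derive reach(i,c) via R2 from knows(i,g), blue(g,c)
round 2: derive reach(e,e) via R1 from reach(e,i), parent(i,e)
round 2: derive reach(e,h) via R1 from reach(e,i), parent(i,h)
round 2: derive reach(g,a) via R1 from reach(g,e), parent(e,a)
round 2: derive reach(g,h) via R1 from reach(g,e), parent(e,h)
round 2: derive reach(h,e) via R1 from reach(h,i), parent(i,e)
round 2: derive reach(h,h) via R1 from reach(h,i), parent(i,h)
round 2: derive reach(i,e) via R1 from reach(i,i), parent(i,e)
round 2: derive reach(i,h) via R1 from reach(i,i), parent(i,h)
round 3: derive reach(h,a) via R1 from reach(h,e), parent(e,a)

yes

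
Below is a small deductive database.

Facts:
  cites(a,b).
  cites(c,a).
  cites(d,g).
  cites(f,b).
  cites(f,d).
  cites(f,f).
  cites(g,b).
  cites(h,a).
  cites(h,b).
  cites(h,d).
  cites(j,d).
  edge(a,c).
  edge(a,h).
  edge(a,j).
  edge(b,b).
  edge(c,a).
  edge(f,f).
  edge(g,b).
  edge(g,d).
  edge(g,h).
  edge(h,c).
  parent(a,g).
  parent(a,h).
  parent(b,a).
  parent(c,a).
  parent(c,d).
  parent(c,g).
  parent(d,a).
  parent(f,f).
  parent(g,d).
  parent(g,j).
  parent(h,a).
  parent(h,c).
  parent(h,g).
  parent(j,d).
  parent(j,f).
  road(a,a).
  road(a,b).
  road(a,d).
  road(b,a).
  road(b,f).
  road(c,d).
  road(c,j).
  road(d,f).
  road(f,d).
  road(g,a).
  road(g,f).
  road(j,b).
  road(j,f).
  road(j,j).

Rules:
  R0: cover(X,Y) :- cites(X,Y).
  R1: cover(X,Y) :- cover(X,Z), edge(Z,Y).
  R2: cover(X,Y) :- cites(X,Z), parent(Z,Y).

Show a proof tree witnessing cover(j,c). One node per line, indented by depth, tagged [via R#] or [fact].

cover(j,c)  [via R1]
  cover(j,a)  [via R2]
    cites(j,d)  [fact]
    parent(d,a)  [fact]
  edge(a,c)  [fact]

round 1: derive cover(a,b) via R0 from cites(a,b)
round 1: derive cover(c,a) via R0 from cites(c,a)
round 1: derive cover(d,g) via R0 from cites(d,g)
round 1: derive cover(f,b) via R0 from cites(f,b)
round 1: derive cover(f,d) via R0 from cites(f,d)
round 1: derive cover(f,f) via R0 from cites(f,f)
round 1: derive cover(g,b) via R0 from cites(g,b)
round 1: derive cover(h,a) via R0 from cites(h,a)
round 1: derive cover(h,b) via R0 from cites(h,b)
round 1: derive cover(h,d) via R0 from cites(h,d)
round 1: derive cover(j,d) via R0 from cites(j,d)
round 1: derive cover(a,a) via R2 from cites(a,b), parent(b,a)
round 1: derive cover(c,g) via R2 from cites(c,a), parent(a,g)
round 1: derive cover(c,h) via R2 from cites(c,a), parent(a,h)
round 1: derive cover(d,d) via R2 from cites(d,g), parent(g,d)
round 1: derive cover(d,j) via R2 from cites(d,g), parent(g,j)
round 1: derive cover(f,a) via R2 from cites(f,b), parent(b,a)
round 1: derive cover(g,a) via R2 from cites(g,b), parent(b,a)
round 1: derive cover(h,g) via R2 from cites(h,a), parent(a,g)
round 1: derive cover(h,h) via R2 from cites(h,a), parent(a,h)
round 1: derive cover(j,a) via R2 from cites(j,d), parent(d,a)
round 2: derive cover(a,c) via R1 from cover(a,a), edge(a,c)
round 2: derive cover(a,h) via R1 from cover(a,a), edge(a,h)
round 2: derive cover(a,j) via R1 from cover(a,a), edge(a,j)
round 2: derive cover(c,b) via R1 from cover(c,g), edge(g,b)
round 2: derive cover(c,c) via R1 from cover(c,a), edge(a,c)
round 2: derive cover(c,d) via R1 from cover(c,g), edge(g,d)
round 2: derive cover(c,j) via R1 from cover(c,a), edge(a,j)
round 2: derive cover(d,b) via R1 from cover(d,g), edge(g,b)
round 2: derive cover(d,h) via R1 from cover(d,g), edge(g,h)
round 2: derive cover(f,c) via R1 from cover(f,a), edge(a,c)
round 2: derive cover(f,h) via R1 from cover(f,a), edge(a,h)
round 2: derive cover(f,j) via R1 from cover(f,a), edge(a,j)
round 2: derive cover(g,c) via R1 from cover(g,a), edge(a,c)
round 2: derive cover(g,h) via R1 from cover(g,a), edge(a,h)
round 2: derive cover(g,j) via R1 from cover(g,a), edge(a,j)
round 2: derive cover(h,c) via R1 from cover(h,a), edge(a,c)
round 2: derive cover(h,j) via R1 from cover(h,a), edge(a,j)
round 2: derive cover(j,c) via R1 from cover(j,a), edge(a,c)
round 2: derive cover(j,h) via R1 from cover(j,a), edge(a,h)
round 2: derive cover(j,j) via R1 from cover(j,a), edge(a,j)
round 3: derive cover(d,c) via R1 from cover(d,h), edge(h,c)
round 4: derive cover(d,a) via R1 from cover(d,c), edge(c,a)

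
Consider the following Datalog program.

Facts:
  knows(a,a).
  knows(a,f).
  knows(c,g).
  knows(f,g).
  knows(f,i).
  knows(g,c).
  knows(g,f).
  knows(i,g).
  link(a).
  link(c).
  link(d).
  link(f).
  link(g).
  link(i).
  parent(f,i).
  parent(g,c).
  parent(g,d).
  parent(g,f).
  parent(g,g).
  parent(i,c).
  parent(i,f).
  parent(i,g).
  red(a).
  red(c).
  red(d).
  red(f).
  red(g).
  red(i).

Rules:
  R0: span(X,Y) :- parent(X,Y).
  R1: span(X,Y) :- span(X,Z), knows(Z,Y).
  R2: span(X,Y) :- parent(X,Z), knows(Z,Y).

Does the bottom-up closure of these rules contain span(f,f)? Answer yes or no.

round 1: derive span(f,i) via R0 from parent(f,i)
round 1: derive span(g,c) via R0 from parent(g,c)
round 1: derive span(g,d) via R0 from parent(g,d)
round 1: derive span(g,f) via R0 from parent(g,f)
round 1: derive span(g,g) via R0 from parent(g,g)
round 1: derive span(i,c) via R0 from parent(i,c)
round 1: derive span(i,f) via R0 from parent(i,f)
round 1: derive span(i,g) via R0 from parent(i,g)
round 1: derive span(f,g) via R2 from parent(f,i), knows(i,g)
round 1: derive span(g,i) via R2 from parent(g,f), knows(f,i)
round 1: derive span(i,i) via R2 from parent(i,f), knows(f,i)
round 2: derive span(f,c) via R1 from span(f,g), knows(g,c)
round 2: derive span(f,f) via R1 from span(f,g), knows(g,f)

yes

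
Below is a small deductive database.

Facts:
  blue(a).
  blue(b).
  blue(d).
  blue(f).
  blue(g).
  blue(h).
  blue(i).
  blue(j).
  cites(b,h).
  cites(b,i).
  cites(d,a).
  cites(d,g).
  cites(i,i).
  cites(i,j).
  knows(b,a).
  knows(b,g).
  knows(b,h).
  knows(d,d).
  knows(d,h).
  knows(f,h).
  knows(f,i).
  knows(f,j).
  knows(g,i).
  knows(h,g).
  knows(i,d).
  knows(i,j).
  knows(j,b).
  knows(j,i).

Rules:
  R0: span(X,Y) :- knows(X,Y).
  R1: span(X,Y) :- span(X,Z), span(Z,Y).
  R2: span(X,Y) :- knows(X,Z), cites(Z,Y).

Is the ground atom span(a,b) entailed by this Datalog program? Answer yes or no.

round 1: derive span(b,a) via R0 from knows(b,a)
round 1: derive span(b,g) via R0 from knows(b,g)
round 1: derive span(b,h) via R0 from knows(b,h)
round 1: derive span(d,d) via R0 from knows(d,d)
round 1: derive span(d,h) via R0 from knows(d,h)
round 1: derive span(f,h) via R0 from knows(f,h)
round 1: derive span(f,i) via R0 from knows(f,i)
round 1: derive span(f,j) via R0 from knows(f,j)
round 1: derive span(g,i) via R0 from knows(g,i)
round 1: derive span(h,g) via R0 from knows(h,g)
round 1: derive span(i,d) via R0 from knows(i,d)
round 1: derive span(i,j) via R0 from knows(i,j)
round 1: derive span(j,b) via R0 from knows(j,b)
round 1: derive span(j,i) via R0 from knows(j,i)
round 1: derive span(d,a) via R2 from knows(d,d), cites(d,a)
round 1: derive span(d,g) via R2 from knows(d,d), cites(d,g)
round 1: derive span(g,j) via R2 from knows(g,i), cites(i,j)
round 1: derive span(i,a) via R2 from knows(i,d), cites(d,a)
round 1: derive span(i,g) via R2 from knows(i,d), cites(d,g)
round 1: derive span(j,h) via R2 from knows(j,b), cites(b,h)
round 1: derive span(j,j) via R2 from knows(j,i), cites(i,j)
round 2: derive span(b,i) via R1 from span(b,g), span(g,i)
round 2: derive span(b,j) via R1 from span(b,g), span(g,j)
round 2: derive span(d,i) via R1 from span(d,g), span(g,i)
round 2: derive span(d,j) via R1 from span(d,g), span(g,j)
round 2: derive span(f,a) via R1 from span(f,i), span(i,a)
round 2: derive span(f,b) via R1 from span(f,j), span(j,b)
round 2: derive span(f,d) via R1 from span(f,i), span(i,d)
round 2: derive span(f,g) via R1 from span(f,h), span(h,g)
round 2: derive span(g,a) via R1 from span(g,i), span(i,a)
round 2: derive span(g,b) via R1 from span(g,j), span(j,b)
round 2: derive span(g,d) via R1 from span(g,i), span(i,d)
round 2: derive span(g,g) via R1 from span(g,i), span(i,g)
round 2: derive span(g,h) via R1 from span(g,j), span(j,h)
round 2: derive span(h,i) via R1 from span(h,g), span(g,i)
round 2: derive span(h,j) via R1 from span(h,g), span(g,j)
round 2: derive span(i,b) via R1 from span(i,j), span(j,b)
round 2: derive span(i,h) via R1 from span(i,d), span(d,h)
round 2: derive span(i,i) via R1 from span(i,g), span(g,i)
round 2: derive span(j,a) via R1 from span(j,b), span(b,a)
round 2: derive span(j,d) via R1 from span(j,i), span(i,d)
round 2: derive span(j,g) via R1 from span(j,b), span(b,g)
round 3: derive span(b,b) via R1 from span(b,g), span(g,b)
round 3: derive span(b,d) via R1 from span(b,g), span(g,d)
round 3: derive span(d,b) via R1 from span(d,g), span(g,b)
round 3: derive span(h,a) via R1 from span(h,g), span(g,a)
round 3: derive span(h,b) via R1 from span(h,g), span(g,b)
round 3: derive span(h,d) via R1 from span(h,g), span(g,d)
round 3: derive span(h,h) via R1 from span(h,g), span(g,h)

no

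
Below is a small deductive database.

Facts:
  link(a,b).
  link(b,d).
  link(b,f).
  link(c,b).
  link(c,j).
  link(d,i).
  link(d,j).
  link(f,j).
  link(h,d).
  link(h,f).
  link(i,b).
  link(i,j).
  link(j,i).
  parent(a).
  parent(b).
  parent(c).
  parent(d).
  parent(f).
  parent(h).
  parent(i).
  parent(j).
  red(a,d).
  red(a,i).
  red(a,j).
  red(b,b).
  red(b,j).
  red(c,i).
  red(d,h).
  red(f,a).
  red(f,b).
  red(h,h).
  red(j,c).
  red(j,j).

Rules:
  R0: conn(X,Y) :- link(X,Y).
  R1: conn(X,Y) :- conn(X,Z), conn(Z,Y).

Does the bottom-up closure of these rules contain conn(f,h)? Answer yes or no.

round 1: derive conn(a,b) via R0 from link(a,b)
round 1: derive conn(b,d) via R0 from link(b,d)
round 1: derive conn(b,f) via R0 from link(b,f)
round 1: derive conn(c,b) via R0 from link(c,b)
round 1: derive conn(c,j) via R0 from link(c,j)
round 1: derive conn(d,i) via R0 from link(d,i)
round 1: derive conn(d,j) via R0 from link(d,j)
round 1: derive conn(f,j) via R0 from link(f,j)
round 1: derive conn(h,d) via R0 from link(h,d)
round 1: derive conn(h,f) via R0 from link(h,f)
round 1: derive conn(i,b) via R0 from link(i,b)
round 1: derive conn(i,j) via R0 from link(i,j)
round 1: derive conn(j,i) via R0 from link(j,i)
round 2: derive conn(a,d) via R1 from conn(a,b), conn(b,d)
round 2: derive conn(a,f) via R1 from conn(a,b), conn(b,f)
round 2: derive conn(b,i) via R1 from conn(b,d), conn(d,i)
round 2: derive conn(b,j) via R1 from conn(b,d), conn(d,j)
round 2: derive conn(c,d) via R1 from conn(c,b), conn(b,d)
round 2: derive conn(c,f) via R1 from conn(c,b), conn(b,f)
round 2: derive conn(c,i) via R1 from conn(c,j), conn(j,i)
round 2: derive conn(d,b) via R1 from conn(d,i), conn(i,b)
round 2: derive conn(f,i) via R1 from conn(f,j), conn(j,i)
round 2: derive conn(h,i) via R1 from conn(h,d), conn(d,i)
round 2: derive conn(h,j) via R1 from conn(h,d), conn(d,j)
round 2: derive conn(i,d) via R1 from conn(i,b), conn(b,d)
round 2: derive conn(i,f) via R1 from conn(i,b), conn(b,f)
round 2: derive conn(i,i) via R1 from conn(i,j), conn(j,i)
round 2: derive conn(j,b) via R1 from conn(j,i), conn(i,b)
round 2: derive conn(j,j) via R1 from conn(j,i), conn(i,j)
round 3: derive conn(a,i) via R1 from conn(a,b), conn(b,i)
round 3: derive conn(a,j) via R1 from conn(a,b), conn(b,j)
round 3: derive conn(b,b) via R1 from conn(b,d), conn(d,b)
round 3: derive conn(d,d) via R1 from conn(d,b), conn(b,d)
round 3: derive conn(d,f) via R1 from conn(d,b), conn(b,f)
round 3: derive conn(f,b) via R1 from conn(f,i), conn(i,b)
round 3: derive conn(f,d) via R1 from conn(f,i), conn(i,d)
round 3: derive conn(f,f) via R1 from conn(f,i), conn(i,f)
round 3: derive conn(h,b) via R1 from conn(h,d), conn(d,b)
round 3: derive conn(j,d) via R1 from conn(j,b), conn(b,d)
round 3: derive conn(j,f) via R1 from conn(j,b), conn(b,f)

no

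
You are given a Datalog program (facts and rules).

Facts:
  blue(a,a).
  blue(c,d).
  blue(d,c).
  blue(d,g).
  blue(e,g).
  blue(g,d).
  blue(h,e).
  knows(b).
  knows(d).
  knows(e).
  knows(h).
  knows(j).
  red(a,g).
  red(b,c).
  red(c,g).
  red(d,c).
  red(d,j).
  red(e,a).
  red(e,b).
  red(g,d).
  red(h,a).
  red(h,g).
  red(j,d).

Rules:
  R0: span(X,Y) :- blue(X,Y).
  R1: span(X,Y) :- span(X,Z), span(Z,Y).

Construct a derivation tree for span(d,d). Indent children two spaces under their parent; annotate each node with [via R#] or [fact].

round 1: derive span(a,a) via R0 from blue(a,a)
round 1: derive span(c,d) via R0 from blue(c,d)
round 1: derive span(d,c) via R0 from blue(d,c)
round 1: derive span(d,g) via R0 from blue(d,g)
round 1: derive span(e,g) via R0 from blue(e,g)
round 1: derive span(g,d) via R0 from blue(g,d)
round 1: derive span(h,e) via R0 from blue(h,e)
round 2: derive span(c,c) via R1 from span(c,d), span(d,c)
round 2: derive span(c,g) via R1 from span(c,d), span(d,g)
round 2: derive span(d,d) via R1 from span(d,c), span(c,d)
round 2: derive span(e,d) via R1 from span(e,g), span(g,d)
round 2: derive span(g,c) via R1 from span(g,d), span(d,c)
round 2: derive span(g,g) via R1 from span(g,d), span(d,g)
round 2: derive span(h,g) via R1 from span(h,e), span(e,g)
round 3: derive span(e,c) via R1 from span(e,d), span(d,c)
round 3: derive span(h,c) via R1 from span(h,g), span(g,c)
round 3: derive span(h,d) via R1 from span(h,e), span(e,d)

span(d,d)  [via R1]
  span(d,c)  [via R0]
    blue(d,c)  [fact]
  span(c,d)  [via R0]
    blue(c,d)  [fact]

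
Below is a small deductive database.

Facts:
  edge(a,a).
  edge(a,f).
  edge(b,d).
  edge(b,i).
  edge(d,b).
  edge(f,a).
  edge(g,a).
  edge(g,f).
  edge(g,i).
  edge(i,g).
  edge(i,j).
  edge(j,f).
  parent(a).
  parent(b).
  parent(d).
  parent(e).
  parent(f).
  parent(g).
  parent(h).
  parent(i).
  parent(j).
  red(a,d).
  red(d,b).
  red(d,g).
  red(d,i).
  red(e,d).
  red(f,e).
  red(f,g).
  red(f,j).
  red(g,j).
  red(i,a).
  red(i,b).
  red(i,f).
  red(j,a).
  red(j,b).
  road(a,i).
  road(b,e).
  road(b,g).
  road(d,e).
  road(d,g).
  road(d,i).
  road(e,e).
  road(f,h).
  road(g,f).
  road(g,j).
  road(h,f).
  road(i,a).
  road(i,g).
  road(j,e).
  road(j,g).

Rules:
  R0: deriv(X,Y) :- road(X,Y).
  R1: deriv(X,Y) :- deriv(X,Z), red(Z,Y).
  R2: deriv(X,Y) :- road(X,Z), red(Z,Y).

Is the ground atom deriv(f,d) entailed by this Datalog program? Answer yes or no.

round 1: derive deriv(a,i) via R0 from road(a,i)
round 1: derive deriv(b,e) via R0 from road(b,e)
round 1: derive deriv(b,g) via R0 from road(b,g)
round 1: derive deriv(d,e) via R0 from road(d,e)
round 1: derive deriv(d,g) via R0 from road(d,g)
round 1: derive deriv(d,i) via R0 from road(d,i)
round 1: derive deriv(e,e) via R0 from road(e,e)
round 1: derive deriv(f,h) via R0 from road(f,h)
round 1: derive deriv(g,f) via R0 from road(g,f)
round 1: derive deriv(g,j) via R0 from road(g,j)
round 1: derive deriv(h,f) via R0 from road(h,f)
round 1: derive deriv(i,a) via R0 from road(i,a)
round 1: derive deriv(i,g) via R0 from road(i,g)
round 1: derive deriv(j,e) via R0 from road(j,e)
round 1: derive deriv(j,g) via R0 from road(j,g)
round 1: derive deriv(a,a) via R2 from road(a,i), red(i,a)
round 1: derive deriv(a,b) via R2 from road(a,i), red(i,b)
round 1: derive deriv(a,f) via R2 from road(a,i), red(i,f)
round 1: derive deriv(b,d) via R2 from road(b,e), red(e,d)
round 1: derive deriv(b,j) via R2 from road(b,g), red(g,j)
round 1: derive deriv(d,a) via R2 from road(d,i), red(i,a)
round 1: derive deriv(d,b) via R2 from road(d,i), red(i,b)
round 1: derive deriv(d,d) via R2 from road(d,e), red(e,d)
round 1: derive deriv(d,f) via R2 from road(d,i), red(i,f)
round 1: derive deriv(d,j) via R2 from road(d,g), red(g,j)
round 1: derive deriv(e,d) via R2 from road(e,e), red(e,d)
round 1: derive deriv(g,a) via R2 from road(g,j), red(j,a)
round 1: derive deriv(g,b) via R2 from road(g,j), red(j,b)
round 1: derive deriv(g,e) via R2 from road(g,f), red(f,e)
round 1: derive deriv(g,g) via R2 from road(g,f), red(f,g)
round 1: derive deriv(h,e) via R2 from road(h,f), red(f,e)
round 1: derive deriv(h,g) via R2 from road(h,f), red(f,g)
round 1: derive deriv(h,j) via R2 from road(h,f), red(f,j)
round 1: derive deriv(i,d) via R2 from road(i,a), red(a,d)
round 1: derive deriv(i,j) via R2 from road(i,g), red(g,j)
round 1: derive deriv(j,d) via R2 from road(j,e), red(e,d)
round 1: derive deriv(j,j) via R2 from road(j,g), red(g,j)
round 2: derive deriv(a,d) via R1 from deriv(a,a), red(a,d)
round 2: derive deriv(a,e) via R1 from deriv(a,f), red(f,e)
round 2: derive deriv(a,g) via R1 from deriv(a,f), red(f,g)
round 2: derive deriv(a,j) via R1 from deriv(a,f), red(f,j)
round 2: derive deriv(b,a) via R1 from deriv(b,j), red(j,a)
round 2: derive deriv(b,b) via R1 from deriv(b,d), red(d,b)
round 2: derive deriv(b,i) via R1 from deriv(b,d), red(d,i)
round 2: derive deriv(e,b) via R1 from deriv(e,d), red(d,b)
round 2: derive deriv(e,g) via R1 from deriv(e,d), red(d,g)
round 2: derive deriv(e,i) via R1 from deriv(e,d), red(d,i)
round 2: derive deriv(g,d) via R1 from deriv(g,a), red(a,d)
round 2: derive deriv(h,a) via R1 from deriv(h,j), red(j,a)
round 2: derive deriv(h,b) via R1 from deriv(h,j), red(j,b)
round 2: derive deriv(h,d) via R1 from deriv(h,e), red(e,d)
round 2: derive deriv(i,b) via R1 from deriv(i,d), red(d,b)
round 2: derive deriv(i,i) via R1 from deriv(i,d), red(d,i)
round 2: derive deriv(j,a) via R1 from deriv(j,j), red(j,a)
round 2: derive deriv(j,b) via R1 from deriv(j,d), red(d,b)
round 2: derive deriv(j,i) via R1 from deriv(j,d), red(d,i)
round 3: derive deriv(b,f) via R1 from deriv(b,i), red(i,f)
round 3: derive deriv(e,a) via R1 from deriv(e,i), red(i,a)
round 3: derive deriv(e,f) via R1 from deriv(e,i), red(i,f)
round 3: derive deriv(e,j) via R1 from deriv(e,g), red(g,j)
round 3: derive deriv(g,i) via R1 from deriv(g,d), red(d,i)
round 3: derive deriv(h,i) via R1 from deriv(h,d), red(d,i)
round 3: derive deriv(i,f) via R1 from deriv(i,i), red(i,f)
round 3: derive deriv(j,f) via R1 from deriv(j,i), red(i,f)
round 4: derive deriv(i,e) via R1 from deriv(i,f), red(f,e)

no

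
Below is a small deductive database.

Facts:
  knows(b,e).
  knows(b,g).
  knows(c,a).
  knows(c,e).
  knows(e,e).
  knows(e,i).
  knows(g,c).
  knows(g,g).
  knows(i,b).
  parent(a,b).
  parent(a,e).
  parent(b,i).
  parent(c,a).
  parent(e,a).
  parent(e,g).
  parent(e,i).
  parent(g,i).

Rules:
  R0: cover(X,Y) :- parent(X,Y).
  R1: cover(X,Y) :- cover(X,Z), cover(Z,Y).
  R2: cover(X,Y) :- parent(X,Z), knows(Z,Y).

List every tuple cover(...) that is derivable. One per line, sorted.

cover(a,a)
cover(a,b)
cover(a,c)
cover(a,e)
cover(a,g)
cover(a,i)
cover(b,b)
cover(b,i)
cover(c,a)
cover(c,b)
cover(c,c)
cover(c,e)
cover(c,g)
cover(c,i)
cover(e,a)
cover(e,b)
cover(e,c)
cover(e,e)
cover(e,g)
cover(e,i)
cover(g,b)
cover(g,i)

round 1: derive cover(a,b) via R0 from parent(a,b)
round 1: derive cover(a,e) via R0 from parent(a,e)
round 1: derive cover(b,i) via R0 from parent(b,i)
round 1: derive cover(c,a) via R0 from parent(c,a)
round 1: derive cover(e,a) via R0 from parent(e,a)
round 1: derive cover(e,g) via R0 from parent(e,g)
round 1: derive cover(e,i) via R0 from parent(e,i)
round 1: derive cover(g,i) via R0 from parent(g,i)
round 1: derive cover(a,g) via R2 from parent(a,b), knows(b,g)
round 1: derive cover(a,i) via R2 from parent(a,e), knows(e,i)
round 1: derive cover(b,b) via R2 from parent(b,i), knows(i,b)
round 1: derive cover(e,b) via R2 from parent(e,i), knows(i,b)
round 1: derive cover(e,c) via R2 from parent(e,g), knows(g,c)
round 1: derive cover(g,b) via R2 from parent(g,i), knows(i,b)
round 2: derive cover(a,a) via R1 from cover(a,e), cover(e,a)
round 2: derive cover(a,c) via R1 from cover(a,e), cover(e,c)
round 2: derive cover(c,b) via R1 from cover(c,a), cover(a,b)
round 2: derive cover(c,e) via R1 from cover(c,a), cover(a,e)
round 2: derive cover(c,g) via R1 from cover(c,a), cover(a,g)
round 2: derive cover(c,i) via R1 from cover(c,a), cover(a,i)
round 2: derive cover(e,e) via R1 from cover(e,a), cover(a,e)
round 3: derive cover(c,c) via R1 from cover(c,a), cover(a,c)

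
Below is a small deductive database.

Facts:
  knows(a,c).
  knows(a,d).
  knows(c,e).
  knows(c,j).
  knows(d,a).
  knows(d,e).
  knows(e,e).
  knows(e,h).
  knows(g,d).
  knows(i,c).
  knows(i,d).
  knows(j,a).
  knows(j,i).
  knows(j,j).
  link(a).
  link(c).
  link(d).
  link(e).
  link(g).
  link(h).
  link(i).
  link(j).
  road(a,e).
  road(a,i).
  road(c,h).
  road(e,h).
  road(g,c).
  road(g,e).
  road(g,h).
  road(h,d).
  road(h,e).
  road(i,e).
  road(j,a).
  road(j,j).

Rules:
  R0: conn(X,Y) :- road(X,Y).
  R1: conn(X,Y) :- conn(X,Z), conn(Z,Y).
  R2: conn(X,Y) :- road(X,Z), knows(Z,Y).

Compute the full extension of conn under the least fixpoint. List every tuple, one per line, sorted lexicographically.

round 1: derive conn(a,e) via R0 from road(a,e)
round 1: derive conn(a,i) via R0 from road(a,i)
round 1: derive conn(c,h) via R0 from road(c,h)
round 1: derive conn(e,h) via R0 from road(e,h)
round 1: derive conn(g,c) via R0 from road(g,c)
round 1: derive conn(g,e) via R0 from road(g,e)
round 1: derive conn(g,h) via R0 from road(g,h)
round 1: derive conn(h,d) via R0 from road(h,d)
round 1: derive conn(h,e) via R0 from road(h,e)
round 1: derive conn(i,e) via R0 from road(i,e)
round 1: derive conn(j,a) via R0 from road(j,a)
round 1: derive conn(j,j) via R0 from road(j,j)
round 1: derive conn(a,c) via R2 from road(a,i), knows(i,c)
round 1: derive conn(a,d) via R2 from road(a,i), knows(i,d)
round 1: derive conn(a,h) via R2 from road(a,e), knows(e,h)
round 1: derive conn(g,j) via R2 from road(g,c), knows(c,j)
round 1: derive conn(h,a) via R2 from road(h,d), knows(d,a)
round 1: derive conn(h,h) via R2 from road(h,e), knows(e,h)
round 1: derive conn(i,h) via R2 from road(i,e), knows(e,h)
round 1: derive conn(j,c) via R2 from road(j,a), knows(a,c)
round 1: derive conn(j,d) via R2 from road(j,a), knows(a,d)
round 1: derive conn(j,i) via R2 from road(j,j), knows(j,i)
round 2: derive conn(a,a) via R1 from conn(a,h), conn(h,a)
round 2: derive conn(c,a) via R1 from conn(c,h), conn(h,a)
round 2: derive conn(c,d) via R1 from conn(c,h), conn(h,d)
round 2: derive conn(c,e) via R1 from conn(c,h), conn(h,e)
round 2: derive conn(e,a) via R1 from conn(e,h), conn(h,a)
round 2: derive conn(e,d) via R1 from conn(e,h), conn(h,d)
round 2: derive conn(e,e) via R1 from conn(e,h), conn(h,e)
round 2: derive conn(g,a) via R1 from conn(g,h), conn(h,a)
round 2: derive conn(g,d) via R1 from conn(g,h), conn(h,d)
round 2: derive conn(g,i) via R1 from conn(g,j), conn(j,i)
round 2: derive conn(h,c) via R1 from conn(h,a), conn(a,c)
round 2: derive conn(h,i) via R1 from conn(h,a), conn(a,i)
round 2: derive conn(i,a) via R1 from conn(i,h), conn(h,a)
round 2: derive conn(i,d) via R1 from conn(i,h), conn(h,d)
round 2: derive conn(j,e) via R1 from conn(j,a), conn(a,e)
round 2: derive conn(j,h) via R1 from conn(j,a), conn(a,h)
round 3: derive conn(c,c) via R1 from conn(c,a), conn(a,c)
round 3: derive conn(c,i) via R1 from conn(c,a), conn(a,i)
round 3: derive conn(e,c) via R1 from conn(e,a), conn(a,c)
round 3: derive conn(e,i) via R1 from conn(e,a), conn(a,i)
round 3: derive conn(i,c) via R1 from conn(i,a), conn(a,c)
round 3: derive conn(i,i) via R1 from conn(i,a), conn(a,i)

conn(a,a)
conn(a,c)
conn(a,d)
conn(a,e)
conn(a,h)
conn(a,i)
conn(c,a)
conn(c,c)
conn(c,d)
conn(c,e)
conn(c,h)
conn(c,i)
conn(e,a)
conn(e,c)
conn(e,d)
conn(e,e)
conn(e,h)
conn(e,i)
conn(g,a)
conn(g,c)
conn(g,d)
conn(g,e)
conn(g,h)
conn(g,i)
conn(g,j)
conn(h,a)
conn(h,c)
conn(h,d)
conn(h,e)
conn(h,h)
conn(h,i)
conn(i,a)
conn(i,c)
conn(i,d)
conn(i,e)
conn(i,h)
conn(i,i)
conn(j,a)
conn(j,c)
conn(j,d)
conn(j,e)
conn(j,h)
conn(j,i)
conn(j,j)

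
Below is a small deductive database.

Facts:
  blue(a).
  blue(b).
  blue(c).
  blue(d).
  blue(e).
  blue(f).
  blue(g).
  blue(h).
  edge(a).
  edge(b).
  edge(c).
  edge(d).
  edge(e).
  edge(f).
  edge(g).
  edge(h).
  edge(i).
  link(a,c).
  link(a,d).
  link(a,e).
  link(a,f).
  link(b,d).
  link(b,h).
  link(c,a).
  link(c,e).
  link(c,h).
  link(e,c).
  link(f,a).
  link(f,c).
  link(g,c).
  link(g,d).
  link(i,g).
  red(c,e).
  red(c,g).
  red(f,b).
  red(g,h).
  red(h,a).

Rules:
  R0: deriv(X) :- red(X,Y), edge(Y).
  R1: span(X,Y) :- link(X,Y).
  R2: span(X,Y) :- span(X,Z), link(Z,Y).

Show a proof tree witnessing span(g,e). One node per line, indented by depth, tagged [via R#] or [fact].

span(g,e)  [via R2]
  span(g,c)  [via R1]
    link(g,c)  [fact]
  link(c,e)  [fact]

round 1: derive span(a,c) via R1 from link(a,c)
round 1: derive span(a,d) via R1 from link(a,d)
round 1: derive span(a,e) via R1 from link(a,e)
round 1: derive span(a,f) via R1 from link(a,f)
round 1: derive span(b,d) via R1 from link(b,d)
round 1: derive span(b,h) via R1 from link(b,h)
round 1: derive span(c,a) via R1 from link(c,a)
round 1: derive span(c,e) via R1 from link(c,e)
round 1: derive span(c,h) via R1 from link(c,h)
round 1: derive span(e,c) via R1 from link(e,c)
round 1: derive span(f,a) via R1 from link(f,a)
round 1: derive span(f,c) via R1 from link(f,c)
round 1: derive span(g,c) via R1 from link(g,c)
round 1: derive span(g,d) via R1 from link(g,d)
round 1: derive span(i,g) via R1 from link(i,g)
round 2: derive span(a,a) via R2 from span(a,c), link(c,a)
round 2: derive span(a,h) via R2 from span(a,c), link(c,h)
round 2: derive span(c,c) via R2 from span(c,a), link(a,c)
round 2: derive span(c,d) via R2 from span(c,a), link(a,d)
round 2: derive span(c,f) via R2 from span(c,a), link(a,f)
round 2: derive span(e,a) via R2 from span(e,c), link(c,a)
round 2: derive span(e,e) via R2 from span(e,c), link(c,e)
round 2: derive span(e,h) via R2 from span(e,c), link(c,h)
round 2: derive span(f,d) via R2 from span(f,a), link(a,d)
round 2: derive span(f,e) via R2 from span(f,a), link(a,e)
round 2: derive span(f,f) via R2 from span(f,a), link(a,f)
round 2: derive span(f,h) via R2 from span(f,c), link(c,h)
round 2: derive span(g,a) via R2 from span(g,c), link(c,a)
round 2: derive span(g,e) via R2 from span(g,c), link(c,e)
round 2: derive span(g,h) via R2 from span(g,c), link(c,h)
round 2: derive span(i,c) via R2 from span(i,g), link(g,c)
round 2: derive span(i,d) via R2 from span(i,g), link(g,d)
round 3: derive span(e,d) via R2 from span(e,a), link(a,d)
round 3: derive span(e,f) via R2 from span(e,a), link(a,f)
round 3: derive span(g,f) via R2 from span(g,a), link(a,f)
round 3: derive span(i,a) via R2 from span(i,c), link(c,a)
round 3: derive span(i,e) via R2 from span(i,c), link(c,e)
round 3: derive span(i,h) via R2 from span(i,c), link(c,h)
round 4: derive span(i,f) via R2 from span(i,a), link(a,f)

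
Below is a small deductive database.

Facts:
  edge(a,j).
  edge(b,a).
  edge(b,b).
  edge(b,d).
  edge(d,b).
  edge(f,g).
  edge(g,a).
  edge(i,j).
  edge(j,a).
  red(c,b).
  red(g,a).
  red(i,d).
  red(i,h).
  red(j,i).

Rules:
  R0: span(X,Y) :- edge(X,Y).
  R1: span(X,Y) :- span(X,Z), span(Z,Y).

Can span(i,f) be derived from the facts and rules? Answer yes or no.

round 1: derive span(a,j) via R0 from edge(a,j)
round 1: derive span(b,a) via R0 from edge(b,a)
round 1: derive span(b,b) via R0 from edge(b,b)
round 1: derive span(b,d) via R0 from edge(b,d)
round 1: derive span(d,b) via R0 from edge(d,b)
round 1: derive span(f,g) via R0 from edge(f,g)
round 1: derive span(g,a) via R0 from edge(g,a)
round 1: derive span(i,j) via R0 from edge(i,j)
round 1: derive span(j,a) via R0 from edge(j,a)
round 2: derive span(a,a) via R1 from span(a,j), span(j,a)
round 2: derive span(b,j) via R1 from span(b,a), span(a,j)
round 2: derive span(d,a) via R1 from span(d,b), span(b,a)
round 2: derive span(d,d) via R1 from span(d,b), span(b,d)
round 2: derive span(f,a) via R1 from span(f,g), span(g,a)
round 2: derive span(g,j) via R1 from span(g,a), span(a,j)
round 2: derive span(i,a) via R1 from span(i,j), span(j,a)
round 2: derive span(j,j) via R1 from span(j,a), span(a,j)
round 3: derive span(d,j) via R1 from span(d,a), span(a,j)
round 3: derive span(f,j) via R1 from span(f,a), span(a,j)

no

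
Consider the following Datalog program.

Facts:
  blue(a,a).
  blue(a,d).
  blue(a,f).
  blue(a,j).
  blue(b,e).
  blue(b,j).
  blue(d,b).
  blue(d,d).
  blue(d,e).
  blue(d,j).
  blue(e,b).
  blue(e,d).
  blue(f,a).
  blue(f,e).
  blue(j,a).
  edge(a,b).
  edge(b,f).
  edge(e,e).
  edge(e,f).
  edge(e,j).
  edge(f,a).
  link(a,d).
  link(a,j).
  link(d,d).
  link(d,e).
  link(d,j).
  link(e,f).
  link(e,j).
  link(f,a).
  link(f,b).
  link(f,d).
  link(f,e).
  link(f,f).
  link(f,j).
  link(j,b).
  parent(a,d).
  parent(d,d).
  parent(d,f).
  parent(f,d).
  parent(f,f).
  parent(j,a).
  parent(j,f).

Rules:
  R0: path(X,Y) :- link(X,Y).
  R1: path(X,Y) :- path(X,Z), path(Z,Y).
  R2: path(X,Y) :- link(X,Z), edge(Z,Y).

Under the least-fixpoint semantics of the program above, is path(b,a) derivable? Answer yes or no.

round 1: derive path(a,d) via R0 from link(a,d)
round 1: derive path(a,j) via R0 from link(a,j)
round 1: derive path(d,d) via R0 from link(d,d)
round 1: derive path(d,e) via R0 from link(d,e)
round 1: derive path(d,j) via R0 from link(d,j)
round 1: derive path(e,f) via R0 from link(e,f)
round 1: derive path(e,j) via R0 from link(e,j)
round 1: derive path(f,a) via R0 from link(f,a)
round 1: derive path(f,b) via R0 from link(f,b)
round 1: derive path(f,d) via R0 from link(f,d)
round 1: derive path(f,e) via R0 from link(f,e)
round 1: derive path(f,f) via R0 from link(f,f)
round 1: derive path(f,j) via R0 from link(f,j)
round 1: derive path(j,b) via R0 from link(j,b)
round 1: derive path(d,f) via R2 from link(d,e), edge(e,f)
round 1: derive path(e,a) via R2 from link(e,f), edge(f,a)
round 1: derive path(j,f) via R2 from link(j,b), edge(b,f)
round 2: derive path(a,b) via R1 from path(a,j), path(j,b)
round 2: derive path(a,e) via R1 from path(a,d), path(d,e)
round 2: derive path(a,f) via R1 from path(a,d), path(d,f)
round 2: derive path(d,a) via R1 from path(d,e), path(e,a)
round 2: derive path(d,b) via R1 from path(d,f), path(f,b)
round 2: derive path(e,b) via R1 from path(e,f), path(f,b)
round 2: derive path(e,d) via R1 from path(e,a), path(a,d)
round 2: derive path(e,e) via R1 from path(e,f), path(f,e)
round 2: derive path(j,a) via R1 from path(j,f), path(f,a)
round 2: derive path(j,d) via R1 from path(j,f), path(f,d)
round 2: derive path(j,e) via R1 from path(j,f), path(f,e)
round 2: derive path(j,j) via R1 from path(j,f), path(f,j)
round 3: derive path(a,a) via R1 from path(a,d), path(d,a)

no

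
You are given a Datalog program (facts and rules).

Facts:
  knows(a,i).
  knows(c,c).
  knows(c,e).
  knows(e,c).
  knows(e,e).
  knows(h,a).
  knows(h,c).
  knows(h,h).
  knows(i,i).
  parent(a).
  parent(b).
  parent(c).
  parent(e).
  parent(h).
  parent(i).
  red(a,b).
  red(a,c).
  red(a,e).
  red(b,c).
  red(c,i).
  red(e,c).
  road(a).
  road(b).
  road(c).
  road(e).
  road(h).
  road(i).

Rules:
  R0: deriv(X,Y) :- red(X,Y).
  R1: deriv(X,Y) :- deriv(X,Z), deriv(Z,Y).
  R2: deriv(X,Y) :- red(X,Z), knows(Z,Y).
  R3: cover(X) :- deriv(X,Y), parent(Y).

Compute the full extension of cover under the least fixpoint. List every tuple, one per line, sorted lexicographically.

cover(a)
cover(b)
cover(c)
cover(e)

round 1: derive deriv(a,b) via R0 from red(a,b)
round 1: derive deriv(a,c) via R0 from red(a,c)
round 1: derive deriv(a,e) via R0 from red(a,e)
round 1: derive deriv(b,c) via R0 from red(b,c)
round 1: derive deriv(c,i) via R0 from red(c,i)
round 1: derive deriv(e,c) via R0 from red(e,c)
round 1: derive deriv(b,e) via R2 from red(b,c), knows(c,e)
round 1: derive deriv(e,e) via R2 from red(e,c), knows(c,e)
round 2: derive deriv(a,i) via R1 from deriv(a,c), deriv(c,i)
round 2: derive deriv(b,i) via R1 from deriv(b,c), deriv(c,i)
round 2: derive deriv(e,i) via R1 from deriv(e,c), deriv(c,i)
round 2: derive cover(a) via R3 from deriv(a,b), parent(b)
round 2: derive cover(b) via R3 from deriv(b,c), parent(c)
round 2: derive cover(c) via R3 from deriv(c,i), parent(i)
round 2: derive cover(e) via R3 from deriv(e,c), parent(c)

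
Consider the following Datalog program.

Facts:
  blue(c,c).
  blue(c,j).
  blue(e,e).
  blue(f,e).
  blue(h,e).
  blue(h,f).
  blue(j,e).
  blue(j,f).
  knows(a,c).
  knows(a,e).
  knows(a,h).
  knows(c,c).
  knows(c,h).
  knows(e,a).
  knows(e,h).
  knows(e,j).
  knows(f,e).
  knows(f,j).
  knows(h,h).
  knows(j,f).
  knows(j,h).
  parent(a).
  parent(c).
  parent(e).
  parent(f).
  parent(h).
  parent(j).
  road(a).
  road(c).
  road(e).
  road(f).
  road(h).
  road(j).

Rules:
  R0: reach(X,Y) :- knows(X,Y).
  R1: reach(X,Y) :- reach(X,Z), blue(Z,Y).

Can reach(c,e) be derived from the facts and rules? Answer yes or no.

yes

round 1: derive reach(a,c) via R0 from knows(a,c)
round 1: derive reach(a,e) via R0 from knows(a,e)
round 1: derive reach(a,h) via R0 from knows(a,h)
round 1: derive reach(c,c) via R0 from knows(c,c)
round 1: derive reach(c,h) via R0 from knows(c,h)
round 1: derive reach(e,a) via R0 from knows(e,a)
round 1: derive reach(e,h) via R0 from knows(e,h)
round 1: derive reach(e,j) via R0 from knows(e,j)
round 1: derive reach(f,e) via R0 from knows(f,e)
round 1: derive reach(f,j) via R0 from knows(f,j)
round 1: derive reach(h,h) via R0 from knows(h,h)
round 1: derive reach(j,f) via R0 from knows(j,f)
round 1: derive reach(j,h) via R0 from knows(j,h)
round 2: derive reach(a,f) via R1 from reach(a,h), blue(h,f)
round 2: derive reach(a,j) via R1 from reach(a,c), blue(c,j)
round 2: derive reach(c,e) via R1 from reach(c,h), blue(h,e)
round 2: derive reach(c,f) via R1 from reach(c,h), blue(h,f)
round 2: derive reach(c,j) via R1 from reach(c,c), blue(c,j)
round 2: derive reach(e,e) via R1 from reach(e,h), blue(h,e)
round 2: derive reach(e,f) via R1 from reach(e,h), blue(h,f)
round 2: derive reach(f,f) via R1 from reach(f,j), blue(j,f)
round 2: derive reach(h,e) via R1 from reach(h,h), blue(h,e)
round 2: derive reach(h,f) via R1 from reach(h,h), blue(h,f)
round 2: derive reach(j,e) via R1 from reach(j,f), blue(f,e)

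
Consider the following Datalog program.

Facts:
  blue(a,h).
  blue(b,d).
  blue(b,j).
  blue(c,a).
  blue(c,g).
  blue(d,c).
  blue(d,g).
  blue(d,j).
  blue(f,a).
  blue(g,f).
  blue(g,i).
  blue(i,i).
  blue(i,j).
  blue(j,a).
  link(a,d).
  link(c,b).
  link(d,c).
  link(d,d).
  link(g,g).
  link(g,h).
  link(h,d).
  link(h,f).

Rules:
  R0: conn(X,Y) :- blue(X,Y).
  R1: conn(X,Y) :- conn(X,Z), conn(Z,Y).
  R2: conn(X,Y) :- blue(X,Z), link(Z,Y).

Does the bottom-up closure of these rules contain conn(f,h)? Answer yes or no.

round 1: derive conn(a,h) via R0 from blue(a,h)
round 1: derive conn(b,d) via R0 from blue(b,d)
round 1: derive conn(b,j) via R0 from blue(b,j)
round 1: derive conn(c,a) via R0 from blue(c,a)
round 1: derive conn(c,g) via R0 from blue(c,g)
round 1: derive conn(d,c) via R0 from blue(d,c)
round 1: derive conn(d,g) via R0 from blue(d,g)
round 1: derive conn(d,j) via R0 from blue(d,j)
round 1: derive conn(f,a) via R0 from blue(f,a)
round 1: derive conn(g,f) via R0 from blue(g,f)
round 1: derive conn(g,i) via R0 from blue(g,i)
round 1: derive conn(i,i) via R0 from blue(i,i)
round 1: derive conn(i,j) via R0 from blue(i,j)
round 1: derive conn(j,a) via R0 from blue(j,a)
round 1: derive conn(a,d) via R2 from blue(a,h), link(h,d)
round 1: derive conn(a,f) via R2 from blue(a,h), link(h,f)
round 1: derive conn(b,c) via R2 from blue(b,d), link(d,c)
round 1: derive conn(c,d) via R2 from blue(c,a), link(a,d)
round 1: derive conn(c,h) via R2 from blue(c,g), link(g,h)
round 1: derive conn(d,b) via R2 from blue(d,c), link(c,b)
round 1: derive conn(d,h) via R2 from blue(d,g), link(g,h)
round 1: derive conn(f,d) via R2 from blue(f,a), link(a,d)
round 1: derive conn(j,d) via R2 from blue(j,a), link(a,d)
round 2: derive conn(a,a) via R1 from conn(a,f), conn(f,a)
round 2: derive conn(a,b) via R1 from conn(a,d), conn(d,b)
round 2: derive conn(a,c) via R1 from conn(a,d), conn(d,c)
round 2: derive conn(a,g) via R1 from conn(a,d), conn(d,g)
round 2: derive conn(a,j) via R1 from conn(a,d), conn(d,j)
round 2: derive conn(b,a) via R1 from conn(b,c), conn(c,a)
round 2: derive conn(b,b) via R1 from conn(b,d), conn(d,b)
round 2: derive conn(b,g) via R1 from conn(b,c), conn(c,g)
round 2: derive conn(b,h) via R1 from conn(b,c), conn(c,h)
round 2: derive conn(c,b) via R1 from conn(c,d), conn(d,b)
round 2: derive conn(c,c) via R1 from conn(c,d), conn(d,c)
round 2: derive conn(c,f) via R1 from conn(c,a), conn(a,f)
round 2: derive conn(c,i) via R1 from conn(c,g), conn(g,i)
round 2: derive conn(c,j) via R1 from conn(c,d), conn(d,j)
round 2: derive conn(d,a) via R1 from conn(d,c), conn(c,a)
round 2: derive conn(d,d) via R1 from conn(d,b), conn(b,d)
round 2: derive conn(d,f) via R1 from conn(d,g), conn(g,f)
round 2: derive conn(d,i) via R1 from conn(d,g), conn(g,i)
round 2: derive conn(f,b) via R1 from conn(f,d), conn(d,b)
round 2: derive conn(f,c) via R1 from conn(f,d), conn(d,c)
round 2: derive conn(f,f) via R1 from conn(f,a), conn(a,f)
round 2: derive conn(f,g) via R1 from conn(f,d), conn(d,g)
round 2: derive conn(f,h) via R1 from conn(f,a), conn(a,h)
round 2: derive conn(f,j) via R1 from conn(f,d), conn(d,j)
round 2: derive conn(g,a) via R1 from conn(g,f), conn(f,a)
round 2: derive conn(g,d) via R1 from conn(g,f), conn(f,d)
round 2: derive conn(g,j) via R1 from conn(g,i), conn(i,j)
round 2: derive conn(i,a) via R1 from conn(i,j), conn(j,a)
round 2: derive conn(i,d) via R1 from conn(i,j), conn(j,d)
round 2: derive conn(j,b) via R1 from conn(j,d), conn(d,b)
round 2: derive conn(j,c) via R1 from conn(j,d), conn(d,c)
round 2: derive conn(j,f) via R1 from conn(j,a), conn(a,f)
round 2: derive conn(j,g) via R1 from conn(j,d), conn(d,g)
round 2: derive conn(j,h) via R1 from conn(j,a), conn(a,h)
round 2: derive conn(j,j) via R1 from conn(j,d), conn(d,j)
round 3: derive conn(a,i) via R1 from conn(a,c), conn(c,i)
round 3: derive conn(b,f) via R1 from conn(b,a), conn(a,f)
round 3: derive conn(b,i) via R1 from conn(b,c), conn(c,i)
round 3: derive conn(f,i) via R1 from conn(f,c), conn(c,i)
round 3: derive conn(g,b) via R1 from conn(g,a), conn(a,b)
round 3: derive conn(g,c) via R1 from conn(g,a), conn(a,c)
round 3: derive conn(g,g) via R1 from conn(g,a), conn(a,g)
round 3: derive conn(g,h) via R1 from conn(g,a), conn(a,h)
round 3: derive conn(i,b) via R1 from conn(i,a), conn(a,b)
round 3: derive conn(i,c) via R1 from conn(i,a), conn(a,c)
round 3: derive conn(i,f) via R1 from conn(i,a), conn(a,f)
round 3: derive conn(i,g) via R1 from conn(i,a), conn(a,g)
round 3: derive conn(i,h) via R1 from conn(i,a), conn(a,h)
round 3: derive conn(j,i) via R1 from conn(j,c), conn(c,i)

yes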